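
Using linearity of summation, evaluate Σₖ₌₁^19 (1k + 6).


Σ(1k+6) = 1·Σk + 6·n
= 1·190 + 6·19
= 190 + 114 = 304

Σ = 304


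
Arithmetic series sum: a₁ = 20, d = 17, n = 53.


aₙ = 20 + (53-1)×17 = 904
Sₙ = n(a₁+aₙ)/2 = 53×(20+904)/2
= 53×924/2 = 24486

S_53 = 24486


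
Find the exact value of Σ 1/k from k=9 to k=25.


Σₖ₌9^25 1/k = 1/9 + 1/10 + 1/11 + ... + 1/25
= 9799140457/8923714800
≈ 1.0981

Sum = 9799140457/8923714800 ≈ 1.0981


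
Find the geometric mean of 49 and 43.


GM = √(49×43) = √2107 = 45.9021

GM = 45.9021


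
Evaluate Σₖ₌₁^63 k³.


n(n+1)/2 = 63×64/2 = 2016
Σk³ = 2016² = 4064256

Σk³ = 4064256


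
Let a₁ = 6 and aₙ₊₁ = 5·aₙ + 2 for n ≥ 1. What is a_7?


Computing step by step:
a_1 = 6
a_2 = 32
a_3 = 162
a_4 = 812
a_5 = 4062
a_6 = 20312
a_7 = 101562


a_7 = 101562


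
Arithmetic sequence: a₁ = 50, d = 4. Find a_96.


aₙ = a₁ + (n-1)d
= 50 + (96-1)×4
= 50 + 380
= 430

a_96 = 430


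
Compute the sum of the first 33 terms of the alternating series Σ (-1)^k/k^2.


S = -1 + 1/4 - 1/9 + 1/16 - 1/25 + 1/36 - 1/49 + 1/64 ± ...
= -0.8229
(Full series converges to -π²/12 ≈ -0.8225)

S_33 = -0.8229


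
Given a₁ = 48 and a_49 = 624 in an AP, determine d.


d = (aₙ - a₁)/(n-1)
= (624 - 48)/(49-1)
= 576/48 = 12

d = 12


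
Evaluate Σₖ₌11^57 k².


Σₖ₌11^57 k² = Σₖ₌₁^57 k² − Σₖ₌₁^10 k²
= 57·58·115/6 − 10·11·21/6
= 63365 − 385 = 62980

Σk² = 62980


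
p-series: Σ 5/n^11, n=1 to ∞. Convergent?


p-series test: Σ c/n^p converges if p > 1, diverges if p ≤ 1 (constant c > 0 doesn't affect convergence).
p = 11
11 > 1 → CONVERGES

Converges (p = 11 > 1)


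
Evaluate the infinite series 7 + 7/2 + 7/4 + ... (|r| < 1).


S∞ = a₁/(1-r) = 7/(1 - 1/2)
= 7/(1/2)
= 14

S∞ = 14


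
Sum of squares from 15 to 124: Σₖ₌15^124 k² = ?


Σₖ₌15^124 k² = Σₖ₌₁^124 k² − Σₖ₌₁^14 k²
= 124·125·249/6 − 14·15·29/6
= 643250 − 1015 = 642235

Σk² = 642235


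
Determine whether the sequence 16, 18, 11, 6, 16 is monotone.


Differences: 2, -7, -5, 10
Difference at position 1 is +2 (> 0) but position 2 is -7 (< 0) — sequence both rises and falls
→ NOT monotonic

Not monotonic


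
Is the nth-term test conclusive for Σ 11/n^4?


lim(n→∞) 11/n^4 = 0
lim aₙ = 0 → nth-term test is INCONCLUSIVE
(Need other tests; this is actually a convergent p-series with p=4 > 1)

Inconclusive (lim aₙ = 0; need another test)


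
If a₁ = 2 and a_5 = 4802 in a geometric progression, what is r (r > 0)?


r^(n-1) = aₙ/a₁
r^4 = 4802/2 = 2401
r = 2401^(1/4)
= ±7; taking r > 0 gives r = 7

r = 7


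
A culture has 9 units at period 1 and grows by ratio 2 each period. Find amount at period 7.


aₙ = a₁·r^(n-1)
= 9×2^6
= 9×64
= 576

a_7 = 576


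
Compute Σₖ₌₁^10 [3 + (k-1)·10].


aₙ = 3 + (10-1)×10 = 93
Sₙ = n(a₁+aₙ)/2 = 10×(3+93)/2
= 10×96/2 = 480

S_10 = 480


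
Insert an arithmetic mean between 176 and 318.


AM = (176 + 318)/2 = 494/2 = 247

AM = 247


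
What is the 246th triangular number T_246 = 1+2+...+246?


n(n+1)/2 = 246×247/2 = 60762/2 = 30381

Σk = 30381


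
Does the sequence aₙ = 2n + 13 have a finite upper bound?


aₙ = 2n + 13 → as n→∞, aₙ→∞
No finite upper bound exists
The sequence is UNBOUNDED

Unbounded (aₙ → ∞ as n → ∞)


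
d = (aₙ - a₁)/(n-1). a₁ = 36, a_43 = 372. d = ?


d = (aₙ - a₁)/(n-1)
= (372 - 36)/(43-1)
= 336/42 = 8

d = 8


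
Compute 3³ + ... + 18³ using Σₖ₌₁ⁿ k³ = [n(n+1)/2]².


Σₖ₌3^18 k³ = [18·19/2]² − [2·3/2]²
= 29241 − 9 = 29232

Σk³ = 29232


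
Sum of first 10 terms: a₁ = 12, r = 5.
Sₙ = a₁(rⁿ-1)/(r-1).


Sₙ = 12×(5^10 - 1)/(5 - 1)
= 12×(9765625 - 1)/4
= 12×9765624/4
= 29296872

S_10 = 29296872


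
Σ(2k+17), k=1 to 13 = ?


Σ(2k+17) = 2·Σk + 17·n
= 2·91 + 17·13
= 182 + 221 = 403

Σ = 403


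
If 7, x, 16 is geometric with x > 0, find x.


GM = √(7×16) = √112 = 10.583

GM = 10.583


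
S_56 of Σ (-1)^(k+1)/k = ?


S = 1 - 1/2 + 1/3 - 1/4 + 1/5 - 1/6 + 1/7 - 1/8 ± ...
= 0.6843
(Full series converges to +ln(2) ≈ +0.6931)

S_56 = 0.6843


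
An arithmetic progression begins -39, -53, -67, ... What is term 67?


aₙ = a₁ + (n-1)d
= -39 + (67-1)×-14
= -39 - 924
= -963

a_67 = -963


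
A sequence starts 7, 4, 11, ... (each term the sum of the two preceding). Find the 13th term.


Computing iteratively: 7, 4, 11, 15, 26, 41, 67, 108, 175, 283, 458, 741, ...
a_13 = 1199

a_13 = 1199


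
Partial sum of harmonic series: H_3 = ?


H_3 = 1/1 + 1/2 + 1/3
= 11/6
≈ 1.8333

H_3 = 11/6 ≈ 1.8333


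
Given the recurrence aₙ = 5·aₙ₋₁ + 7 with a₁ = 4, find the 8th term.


Computing step by step:
a_1 = 4
a_2 = 27
a_3 = 142
a_4 = 717
a_5 = 3592
a_6 = 17967
a_7 = 89842
a_8 = 449217


a_8 = 449217


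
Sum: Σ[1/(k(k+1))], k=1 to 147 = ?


1/(k(k+1)) = 1/k - 1/(k+1) (partial fractions)
Telescoping: Σ = 1 - 1/148 = 147/148

Sum = 147/148


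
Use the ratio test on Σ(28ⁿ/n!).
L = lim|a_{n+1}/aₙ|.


aₙ = 28^n/n!
a_{n+1}/aₙ = 28^(n+1)/(n+1)! × n!/28^n
= 28/(n+1)
L = lim(n→∞) 28/(n+1) = 0
L < 1 → series CONVERGES

Converges (ratio test: L = 0 < 1)


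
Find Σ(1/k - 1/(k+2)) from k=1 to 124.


Telescoping with gap 2: two head and two tail terms survive.
= (1 + 1/2) - (1/125 + 1/126)
= 3/2 - 1/125 - 1/126 = 11687/7875

Sum = 11687/7875


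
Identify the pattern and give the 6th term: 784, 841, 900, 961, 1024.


Pattern: perfect squares: n²
Terms: 784, 841, 900, 961, 1024
Next term = 1089

Next term = 1089


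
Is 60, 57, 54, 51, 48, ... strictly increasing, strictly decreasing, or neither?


Differences: -3, -3, -3, -3
All differences < 0 → strictly DECREASING

Monotonically decreasing


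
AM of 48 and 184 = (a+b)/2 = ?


AM = (48 + 184)/2 = 232/2 = 116

AM = 116


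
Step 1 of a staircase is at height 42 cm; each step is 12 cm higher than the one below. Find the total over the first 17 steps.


aₙ = 42 + (17-1)×12 = 234
Sₙ = n(a₁+aₙ)/2 = 17×(42+234)/2
= 17×276/2 = 2346

S_17 = 2346


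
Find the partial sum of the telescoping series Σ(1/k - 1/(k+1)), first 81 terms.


Telescoping: adjacent terms cancel.
= 1/1 - 1/82
= 1 - 1/82 = 81/82

Sum = 81/82


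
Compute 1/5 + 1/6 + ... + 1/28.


Σₖ₌5^28 1/k = 1/5 + 1/6 + 1/7 + ... + 1/28
= 148084936403/80313433200
≈ 1.8438

Sum = 148084936403/80313433200 ≈ 1.8438


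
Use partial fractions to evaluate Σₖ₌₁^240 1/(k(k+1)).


1/(k(k+1)) = 1/k - 1/(k+1) (partial fractions)
Telescoping: Σ = 1 - 1/241 = 240/241

Sum = 240/241


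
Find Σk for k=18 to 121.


Σₖ₌18^121 k = Σₖ₌₁^121 k − Σₖ₌₁^17 k
= 121·122/2 − 17·18/2
= 7381 − 153 = 7228

Σk = 7228


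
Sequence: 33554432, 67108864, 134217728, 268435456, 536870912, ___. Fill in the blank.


Pattern: powers of 2: 2ⁿ
Terms: 33554432, 67108864, 134217728, 268435456, 536870912
Next term = 1073741824

Next term = 1073741824


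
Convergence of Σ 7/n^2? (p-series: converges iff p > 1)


p-series test: Σ c/n^p converges if p > 1, diverges if p ≤ 1 (constant c > 0 doesn't affect convergence).
p = 2
2 > 1 → CONVERGES

Converges (p = 2 > 1)


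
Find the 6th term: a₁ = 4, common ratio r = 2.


aₙ = a₁·r^(n-1)
= 4×2^5
= 4×32
= 128

a_6 = 128


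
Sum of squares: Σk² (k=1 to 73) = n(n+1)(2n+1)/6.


n = 73
n(n+1)(2n+1)/6 = 73×74×147/6
= 794094/6 = 132349

Σk² = 132349


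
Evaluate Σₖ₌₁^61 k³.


n(n+1)/2 = 61×62/2 = 1891
Σk³ = 1891² = 3575881

Σk³ = 3575881


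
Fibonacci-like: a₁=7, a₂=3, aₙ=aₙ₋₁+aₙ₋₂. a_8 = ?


Computing iteratively: 7, 3, 10, 13, 23, 36, 59, 95
a_8 = 95

a_8 = 95


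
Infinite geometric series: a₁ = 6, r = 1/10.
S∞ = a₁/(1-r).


S∞ = a₁/(1-r) = 6/(1 - 1/10)
= 6/(9/10)
= 20/3

S∞ = 20/3


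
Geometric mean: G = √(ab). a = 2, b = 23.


GM = √(2×23) = √46 = 6.7823

GM = 6.7823


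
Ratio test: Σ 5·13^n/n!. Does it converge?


aₙ = 5·13^n/n!
a_{n+1}/aₙ = 13^(n+1)/(n+1)! × n!/13^n  (constant 5 cancels)
= 13/(n+1)
L = lim(n→∞) 13/(n+1) = 0
L < 1 → series CONVERGES

Converges (ratio test: L = 0 < 1)


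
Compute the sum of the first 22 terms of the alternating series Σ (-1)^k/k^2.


S = -1 + 1/4 - 1/9 + 1/16 - 1/25 + 1/36 - 1/49 + 1/64 ± ...
= -0.8215
(Full series converges to -π²/12 ≈ -0.8225)

S_22 = -0.8215


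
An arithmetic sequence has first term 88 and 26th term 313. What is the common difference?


d = (aₙ - a₁)/(n-1)
= (313 - 88)/(26-1)
= 225/25 = 9

d = 9


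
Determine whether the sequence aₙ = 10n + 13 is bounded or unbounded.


aₙ = 10n + 13 → as n→∞, aₙ→∞
No finite upper bound exists
The sequence is UNBOUNDED

Unbounded (aₙ → ∞ as n → ∞)


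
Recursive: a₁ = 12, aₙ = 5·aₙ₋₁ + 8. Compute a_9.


Computing step by step:
a_1 = 12
a_2 = 68
a_3 = 348
a_4 = 1748
a_5 = 8748
a_6 = 43748
a_7 = 218748
a_8 = 1093748
a_9 = 5468748


a_9 = 5468748


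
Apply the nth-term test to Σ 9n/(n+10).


lim(n→∞) 9n/(n+10) = 9/1 = 9  (divide numerator and denominator by n)
lim aₙ = 9 ≠ 0 → series DIVERGES

Diverges (lim aₙ = 9 ≠ 0)


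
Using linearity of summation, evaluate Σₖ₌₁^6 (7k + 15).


Σ(7k+15) = 7·Σk + 15·n
= 7·21 + 15·6
= 147 + 90 = 237

Σ = 237


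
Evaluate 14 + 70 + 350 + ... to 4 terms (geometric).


Sₙ = 14×(5^4 - 1)/(5 - 1)
= 14×(625 - 1)/4
= 14×624/4
= 2184

S_4 = 2184


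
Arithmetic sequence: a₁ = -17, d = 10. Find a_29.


aₙ = a₁ + (n-1)d
= -17 + (29-1)×10
= -17 + 280
= 263

a_29 = 263


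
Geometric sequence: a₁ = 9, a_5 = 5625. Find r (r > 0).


r^(n-1) = aₙ/a₁
r^4 = 5625/9 = 625
r = 625^(1/4)
= ±5; taking r > 0 gives r = 5

r = 5


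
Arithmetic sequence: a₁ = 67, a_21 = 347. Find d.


d = (aₙ - a₁)/(n-1)
= (347 - 67)/(21-1)
= 280/20 = 14

d = 14


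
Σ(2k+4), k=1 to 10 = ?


Σ(2k+4) = 2·Σk + 4·n
= 2·55 + 4·10
= 110 + 40 = 150

Σ = 150


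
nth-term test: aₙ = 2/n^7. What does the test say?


lim(n→∞) 2/n^7 = 0
lim aₙ = 0 → nth-term test is INCONCLUSIVE
(Need other tests; this is actually a convergent p-series with p=7 > 1)

Inconclusive (lim aₙ = 0; need another test)


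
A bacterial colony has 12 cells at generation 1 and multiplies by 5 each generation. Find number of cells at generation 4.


aₙ = a₁·r^(n-1)
= 12×5^3
= 12×125
= 1500

a_4 = 1500


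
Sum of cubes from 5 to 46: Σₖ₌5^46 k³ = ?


Σₖ₌5^46 k³ = [46·47/2]² − [4·5/2]²
= 1168561 − 100 = 1168461

Σk³ = 1168461


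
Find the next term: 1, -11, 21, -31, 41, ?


Pattern: alternating sign, magnitude arithmetic (d=10)
Terms: 1, -11, 21, -31, 41
Next term = -51

Next term = -51


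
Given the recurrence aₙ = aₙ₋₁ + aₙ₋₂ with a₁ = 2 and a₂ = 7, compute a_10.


Computing iteratively: 2, 7, 9, 16, 25, 41, 66, 107, 173, 280
a_10 = 280

a_10 = 280


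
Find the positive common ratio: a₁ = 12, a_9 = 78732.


r^(n-1) = aₙ/a₁
r^8 = 78732/12 = 6561
r = 6561^(1/8)
= ±3; taking r > 0 gives r = 3

r = 3


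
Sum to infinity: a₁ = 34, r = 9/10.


S∞ = a₁/(1-r) = 34/(1 - 9/10)
= 34/(1/10)
= 340

S∞ = 340


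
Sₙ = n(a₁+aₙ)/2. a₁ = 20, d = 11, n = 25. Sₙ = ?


aₙ = 20 + (25-1)×11 = 284
Sₙ = n(a₁+aₙ)/2 = 25×(20+284)/2
= 25×304/2 = 3800

S_25 = 3800


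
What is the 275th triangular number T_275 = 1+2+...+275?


n(n+1)/2 = 275×276/2 = 75900/2 = 37950

Σk = 37950


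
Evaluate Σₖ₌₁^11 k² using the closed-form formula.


n = 11
n(n+1)(2n+1)/6 = 11×12×23/6
= 3036/6 = 506

Σk² = 506


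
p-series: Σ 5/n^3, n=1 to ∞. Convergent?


p-series test: Σ c/n^p converges if p > 1, diverges if p ≤ 1 (constant c > 0 doesn't affect convergence).
p = 3
3 > 1 → CONVERGES

Converges (p = 3 > 1)


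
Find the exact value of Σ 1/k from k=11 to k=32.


Σₖ₌11^32 1/k = 1/11 + 1/12 + 1/13 + ... + 1/32
= 163107703437059/144403552893600
≈ 1.1295

Sum = 163107703437059/144403552893600 ≈ 1.1295


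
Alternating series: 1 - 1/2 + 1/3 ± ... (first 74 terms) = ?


S = 1 - 1/2 + 1/3 - 1/4 + 1/5 - 1/6 + 1/7 - 1/8 ± ...
= 0.6864
(Full series converges to +ln(2) ≈ +0.6931)

S_74 = 0.6864


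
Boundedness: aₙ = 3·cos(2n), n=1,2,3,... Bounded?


For all n, -1 ≤ cos(2n) ≤ 1, so -3 ≤ 3·cos(2n) ≤ 3
Lower bound: -3, Upper bound: 3
The sequence IS bounded

Bounded (-3 ≤ aₙ ≤ 3)


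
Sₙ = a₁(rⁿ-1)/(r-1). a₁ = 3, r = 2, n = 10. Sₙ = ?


Sₙ = 3×(2^10 - 1)/(2 - 1)
= 3×(1024 - 1)/1
= 3×1023/1
= 3069

S_10 = 3069


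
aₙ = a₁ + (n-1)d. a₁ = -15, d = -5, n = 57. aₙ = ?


aₙ = a₁ + (n-1)d
= -15 + (57-1)×-5
= -15 - 280
= -295

a_57 = -295


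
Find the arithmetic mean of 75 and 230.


AM = (75 + 230)/2 = 305/2 = 152.5

AM = 152.5


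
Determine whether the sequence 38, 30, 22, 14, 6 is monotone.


Differences: -8, -8, -8, -8
All differences < 0 → strictly DECREASING

Monotonically decreasing


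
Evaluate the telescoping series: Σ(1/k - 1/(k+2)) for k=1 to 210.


Telescoping with gap 2: two head and two tail terms survive.
= (1 + 1/2) - (1/211 + 1/212)
= 3/2 - 1/211 - 1/212 = 66675/44732

Sum = 66675/44732


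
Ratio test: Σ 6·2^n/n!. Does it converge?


aₙ = 6·2^n/n!
a_{n+1}/aₙ = 2^(n+1)/(n+1)! × n!/2^n  (constant 6 cancels)
= 2/(n+1)
L = lim(n→∞) 2/(n+1) = 0
L < 1 → series CONVERGES

Converges (ratio test: L = 0 < 1)


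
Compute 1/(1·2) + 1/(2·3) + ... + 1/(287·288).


1/(k(k+1)) = 1/k - 1/(k+1) (partial fractions)
Telescoping: Σ = 1 - 1/288 = 287/288

Sum = 287/288


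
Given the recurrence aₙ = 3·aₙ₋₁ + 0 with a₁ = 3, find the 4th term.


Computing step by step:
a_1 = 3
a_2 = 9
a_3 = 27
a_4 = 81


a_4 = 81


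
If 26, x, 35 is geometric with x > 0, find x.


GM = √(26×35) = √910 = 30.1662

GM = 30.1662


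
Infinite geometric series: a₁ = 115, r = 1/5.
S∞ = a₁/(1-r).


S∞ = a₁/(1-r) = 115/(1 - 1/5)
= 115/(4/5)
= 575/4

S∞ = 575/4


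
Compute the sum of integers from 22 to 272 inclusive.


Σₖ₌22^272 k = Σₖ₌₁^272 k − Σₖ₌₁^21 k
= 272·273/2 − 21·22/2
= 37128 − 231 = 36897

Σk = 36897


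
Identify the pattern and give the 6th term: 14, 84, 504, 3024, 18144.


Pattern: geometric (r=6)
Terms: 14, 84, 504, 3024, 18144
Next term = 108864

Next term = 108864


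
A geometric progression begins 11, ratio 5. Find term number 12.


aₙ = a₁·r^(n-1)
= 11×5^11
= 11×48828125
= 537109375

a_12 = 537109375


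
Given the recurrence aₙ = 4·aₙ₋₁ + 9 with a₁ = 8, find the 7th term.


Computing step by step:
a_1 = 8
a_2 = 41
a_3 = 173
a_4 = 701
a_5 = 2813
a_6 = 11261
a_7 = 45053


a_7 = 45053


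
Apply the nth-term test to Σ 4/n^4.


lim(n→∞) 4/n^4 = 0
lim aₙ = 0 → nth-term test is INCONCLUSIVE
(Need other tests; this is actually a convergent p-series with p=4 > 1)

Inconclusive (lim aₙ = 0; need another test)


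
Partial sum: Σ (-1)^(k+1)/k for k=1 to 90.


S = 1 - 1/2 + 1/3 - 1/4 + 1/5 - 1/6 + 1/7 - 1/8 ± ...
= 0.6876
(Full series converges to +ln(2) ≈ +0.6931)

S_90 = 0.6876


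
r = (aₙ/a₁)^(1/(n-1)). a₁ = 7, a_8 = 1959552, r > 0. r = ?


r^(n-1) = aₙ/a₁
r^7 = 1959552/7 = 279936
r = 279936^(1/7)
= 6

r = 6


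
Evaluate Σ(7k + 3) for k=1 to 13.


Σ(7k+3) = 7·Σk + 3·n
= 7·91 + 3·13
= 637 + 39 = 676

Σ = 676


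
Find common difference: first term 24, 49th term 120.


d = (aₙ - a₁)/(n-1)
= (120 - 24)/(49-1)
= 96/48 = 2

d = 2


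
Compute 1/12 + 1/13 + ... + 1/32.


Σₖ₌12^32 1/k = 1/12 + 1/13 + 1/14 + ... + 1/32
= 149980107719459/144403552893600
≈ 1.0386

Sum = 149980107719459/144403552893600 ≈ 1.0386


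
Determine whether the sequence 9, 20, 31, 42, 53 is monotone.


Differences: 11, 11, 11, 11
All differences > 0 → strictly INCREASING

Monotonically increasing


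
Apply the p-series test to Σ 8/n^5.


p-series test: Σ c/n^p converges if p > 1, diverges if p ≤ 1 (constant c > 0 doesn't affect convergence).
p = 5
5 > 1 → CONVERGES

Converges (p = 5 > 1)


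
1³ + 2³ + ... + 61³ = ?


n(n+1)/2 = 61×62/2 = 1891
Σk³ = 1891² = 3575881

Σk³ = 3575881


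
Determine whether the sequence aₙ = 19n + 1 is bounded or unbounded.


aₙ = 19n + 1 → as n→∞, aₙ→∞
No finite upper bound exists
The sequence is UNBOUNDED

Unbounded (aₙ → ∞ as n → ∞)


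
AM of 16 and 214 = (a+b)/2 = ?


AM = (16 + 214)/2 = 230/2 = 115

AM = 115


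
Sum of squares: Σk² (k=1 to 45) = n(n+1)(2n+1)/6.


n = 45
n(n+1)(2n+1)/6 = 45×46×91/6
= 188370/6 = 31395

Σk² = 31395


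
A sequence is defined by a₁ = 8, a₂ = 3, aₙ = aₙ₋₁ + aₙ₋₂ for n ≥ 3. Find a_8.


Computing iteratively: 8, 3, 11, 14, 25, 39, 64, 103
a_8 = 103

a_8 = 103


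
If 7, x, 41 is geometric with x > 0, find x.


GM = √(7×41) = √287 = 16.9411

GM = 16.9411


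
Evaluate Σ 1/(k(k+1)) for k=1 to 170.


1/(k(k+1)) = 1/k - 1/(k+1) (partial fractions)
Telescoping: Σ = 1 - 1/171 = 170/171

Sum = 170/171


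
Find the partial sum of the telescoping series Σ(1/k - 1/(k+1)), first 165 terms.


Telescoping: adjacent terms cancel.
= 1/1 - 1/166
= 1 - 1/166 = 165/166

Sum = 165/166


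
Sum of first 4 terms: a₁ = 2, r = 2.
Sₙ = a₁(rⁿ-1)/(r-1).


Sₙ = 2×(2^4 - 1)/(2 - 1)
= 2×(16 - 1)/1
= 2×15/1
= 30

S_4 = 30


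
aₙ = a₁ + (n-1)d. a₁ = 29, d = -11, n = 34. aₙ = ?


aₙ = a₁ + (n-1)d
= 29 + (34-1)×-11
= 29 - 363
= -334

a_34 = -334


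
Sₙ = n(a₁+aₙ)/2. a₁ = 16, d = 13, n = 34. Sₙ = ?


aₙ = 16 + (34-1)×13 = 445
Sₙ = n(a₁+aₙ)/2 = 34×(16+445)/2
= 34×461/2 = 7837

S_34 = 7837


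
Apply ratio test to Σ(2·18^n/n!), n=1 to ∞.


aₙ = 2·18^n/n!
a_{n+1}/aₙ = 18^(n+1)/(n+1)! × n!/18^n  (constant 2 cancels)
= 18/(n+1)
L = lim(n→∞) 18/(n+1) = 0
L < 1 → series CONVERGES

Converges (ratio test: L = 0 < 1)


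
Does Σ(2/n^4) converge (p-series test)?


p-series test: Σ c/n^p converges if p > 1, diverges if p ≤ 1 (constant c > 0 doesn't affect convergence).
p = 4
4 > 1 → CONVERGES

Converges (p = 4 > 1)


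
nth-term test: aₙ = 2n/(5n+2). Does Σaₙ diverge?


lim(n→∞) 2n/(5n+2) = 2/5 = 2/5  (divide numerator and denominator by n)
lim aₙ = 2/5 ≠ 0 → series DIVERGES

Diverges (lim aₙ = 2/5 ≠ 0)


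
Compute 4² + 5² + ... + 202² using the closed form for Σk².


Σₖ₌4^202 k² = Σₖ₌₁^202 k² − Σₖ₌₁^3 k²
= 202·203·405/6 − 3·4·7/6
= 2767905 − 14 = 2767891

Σk² = 2767891


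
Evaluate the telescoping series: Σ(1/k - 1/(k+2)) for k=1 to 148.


Telescoping with gap 2: two head and two tail terms survive.
= (1 + 1/2) - (1/149 + 1/150)
= 3/2 - 1/149 - 1/150 = 16613/11175

Sum = 16613/11175


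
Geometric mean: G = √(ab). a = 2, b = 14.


GM = √(2×14) = √28 = 5.2915

GM = 5.2915


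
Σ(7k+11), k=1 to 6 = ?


Σ(7k+11) = 7·Σk + 11·n
= 7·21 + 11·6
= 147 + 66 = 213

Σ = 213


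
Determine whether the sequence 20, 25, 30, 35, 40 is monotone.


Differences: 5, 5, 5, 5
All differences > 0 → strictly INCREASING

Monotonically increasing


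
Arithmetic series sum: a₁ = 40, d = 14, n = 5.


aₙ = 40 + (5-1)×14 = 96
Sₙ = n(a₁+aₙ)/2 = 5×(40+96)/2
= 5×136/2 = 340

S_5 = 340


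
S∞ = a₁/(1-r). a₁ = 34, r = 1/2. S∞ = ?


S∞ = a₁/(1-r) = 34/(1 - 1/2)
= 34/(1/2)
= 68

S∞ = 68


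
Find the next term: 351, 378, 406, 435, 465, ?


Pattern: triangular numbers: n(n+1)/2
Terms: 351, 378, 406, 435, 465
Next term = 496

Next term = 496


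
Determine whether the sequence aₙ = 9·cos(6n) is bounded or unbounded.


For all n, -1 ≤ cos(6n) ≤ 1, so -9 ≤ 9·cos(6n) ≤ 9
Lower bound: -9, Upper bound: 9
The sequence IS bounded

Bounded (-9 ≤ aₙ ≤ 9)


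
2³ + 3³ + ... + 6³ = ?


Σₖ₌2^6 k³ = [6·7/2]² − [1·2/2]²
= 441 − 1 = 440

Σk³ = 440


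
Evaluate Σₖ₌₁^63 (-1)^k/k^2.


S = -1 + 1/4 - 1/9 + 1/16 - 1/25 + 1/36 - 1/49 + 1/64 ± ...
= -0.8226
(Full series converges to -π²/12 ≈ -0.8225)

S_63 = -0.8226


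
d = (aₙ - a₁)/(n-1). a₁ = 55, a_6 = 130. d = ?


d = (aₙ - a₁)/(n-1)
= (130 - 55)/(6-1)
= 75/5 = 15

d = 15


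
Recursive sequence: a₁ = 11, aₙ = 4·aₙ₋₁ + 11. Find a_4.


Computing step by step:
a_1 = 11
a_2 = 55
a_3 = 231
a_4 = 935


a_4 = 935


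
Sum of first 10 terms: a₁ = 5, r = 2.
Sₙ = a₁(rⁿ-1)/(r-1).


Sₙ = 5×(2^10 - 1)/(2 - 1)
= 5×(1024 - 1)/1
= 5×1023/1
= 5115

S_10 = 5115


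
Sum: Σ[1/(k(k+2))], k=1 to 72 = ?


1/(k(k+2)) = (1/2)·(1/k - 1/(k+2)) (partial fractions)
Telescoping: Σ = (1/2)·(1 + 1/2 - 1/73 - 1/74) = 1989/2701

Sum = 1989/2701


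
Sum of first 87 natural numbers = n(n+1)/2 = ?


n(n+1)/2 = 87×88/2 = 7656/2 = 3828

Σk = 3828


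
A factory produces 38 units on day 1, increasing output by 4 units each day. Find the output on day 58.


aₙ = a₁ + (n-1)d
= 38 + (58-1)×4
= 38 + 228
= 266

a_58 = 266


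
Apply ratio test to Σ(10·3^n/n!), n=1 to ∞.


aₙ = 10·3^n/n!
a_{n+1}/aₙ = 3^(n+1)/(n+1)! × n!/3^n  (constant 10 cancels)
= 3/(n+1)
L = lim(n→∞) 3/(n+1) = 0
L < 1 → series CONVERGES

Converges (ratio test: L = 0 < 1)


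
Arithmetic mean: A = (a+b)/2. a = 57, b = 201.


AM = (57 + 201)/2 = 258/2 = 129

AM = 129


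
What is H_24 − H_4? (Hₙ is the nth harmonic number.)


Σₖ₌5^24 1/k = 1/5 + 1/6 + 1/7 + ... + 1/24
= 604180055/356948592
≈ 1.6926

Sum = 604180055/356948592 ≈ 1.6926


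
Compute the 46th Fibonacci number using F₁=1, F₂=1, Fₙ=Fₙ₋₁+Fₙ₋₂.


Fibonacci sequence: 1, 1, 2, 3, 5, 8, 13, 21, 34, 55, 89, ...
F(46) = 1836311903

F(46) = 1836311903


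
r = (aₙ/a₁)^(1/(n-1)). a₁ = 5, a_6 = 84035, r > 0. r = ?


r^(n-1) = aₙ/a₁
r^5 = 84035/5 = 16807
r = 16807^(1/5)
= 7

r = 7


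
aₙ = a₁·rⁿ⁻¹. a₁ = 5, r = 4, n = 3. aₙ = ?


aₙ = a₁·r^(n-1)
= 5×4^2
= 5×16
= 80

a_3 = 80


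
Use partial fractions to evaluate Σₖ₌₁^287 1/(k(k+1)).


1/(k(k+1)) = 1/k - 1/(k+1) (partial fractions)
Telescoping: Σ = 1 - 1/288 = 287/288

Sum = 287/288


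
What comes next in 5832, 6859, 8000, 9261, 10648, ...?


Pattern: perfect cubes: n³
Terms: 5832, 6859, 8000, 9261, 10648
Next term = 12167

Next term = 12167


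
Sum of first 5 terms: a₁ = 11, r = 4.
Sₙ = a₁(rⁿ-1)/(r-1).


Sₙ = 11×(4^5 - 1)/(4 - 1)
= 11×(1024 - 1)/3
= 11×1023/3
= 3751

S_5 = 3751


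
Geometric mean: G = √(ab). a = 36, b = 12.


GM = √(36×12) = √432 = 20.7846

GM = 20.7846


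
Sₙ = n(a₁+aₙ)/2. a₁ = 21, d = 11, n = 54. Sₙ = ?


aₙ = 21 + (54-1)×11 = 604
Sₙ = n(a₁+aₙ)/2 = 54×(21+604)/2
= 54×625/2 = 16875

S_54 = 16875


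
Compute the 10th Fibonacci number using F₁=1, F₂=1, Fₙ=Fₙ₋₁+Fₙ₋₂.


Fibonacci sequence: 1, 1, 2, 3, 5, 8, 13, 21, 34, 55
F(10) = 55

F(10) = 55


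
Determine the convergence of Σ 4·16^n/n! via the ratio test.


aₙ = 4·16^n/n!
a_{n+1}/aₙ = 16^(n+1)/(n+1)! × n!/16^n  (constant 4 cancels)
= 16/(n+1)
L = lim(n→∞) 16/(n+1) = 0
L < 1 → series CONVERGES

Converges (ratio test: L = 0 < 1)


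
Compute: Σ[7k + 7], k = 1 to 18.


Σ(7k+7) = 7·Σk + 7·n
= 7·171 + 7·18
= 1197 + 126 = 1323

Σ = 1323


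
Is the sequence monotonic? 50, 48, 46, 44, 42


Differences: -2, -2, -2, -2
All differences < 0 → strictly DECREASING

Monotonically decreasing


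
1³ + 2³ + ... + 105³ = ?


n(n+1)/2 = 105×106/2 = 5565
Σk³ = 5565² = 30969225

Σk³ = 30969225


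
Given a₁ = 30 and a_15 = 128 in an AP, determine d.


d = (aₙ - a₁)/(n-1)
= (128 - 30)/(15-1)
= 98/14 = 7

d = 7


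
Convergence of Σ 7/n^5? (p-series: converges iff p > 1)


p-series test: Σ c/n^p converges if p > 1, diverges if p ≤ 1 (constant c > 0 doesn't affect convergence).
p = 5
5 > 1 → CONVERGES

Converges (p = 5 > 1)


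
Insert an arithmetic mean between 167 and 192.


AM = (167 + 192)/2 = 359/2 = 179.5

AM = 179.5


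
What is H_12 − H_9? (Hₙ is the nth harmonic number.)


Σₖ₌10^12 1/k = 1/10 + 1/11 + 1/12
= 181/660
≈ 0.2742

Sum = 181/660 ≈ 0.2742


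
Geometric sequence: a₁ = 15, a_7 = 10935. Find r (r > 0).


r^(n-1) = aₙ/a₁
r^6 = 10935/15 = 729
r = 729^(1/6)
= ±3; taking r > 0 gives r = 3

r = 3


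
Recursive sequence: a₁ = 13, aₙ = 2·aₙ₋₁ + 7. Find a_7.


Computing step by step:
a_1 = 13
a_2 = 33
a_3 = 73
a_4 = 153
a_5 = 313
a_6 = 633
a_7 = 1273


a_7 = 1273


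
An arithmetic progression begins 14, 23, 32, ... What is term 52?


aₙ = a₁ + (n-1)d
= 14 + (52-1)×9
= 14 + 459
= 473

a_52 = 473


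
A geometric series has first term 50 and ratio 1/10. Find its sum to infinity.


S∞ = a₁/(1-r) = 50/(1 - 1/10)
= 50/(9/10)
= 500/9

S∞ = 500/9


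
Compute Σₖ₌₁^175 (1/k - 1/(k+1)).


Telescoping: adjacent terms cancel.
= 1/1 - 1/176
= 1 - 1/176 = 175/176

Sum = 175/176


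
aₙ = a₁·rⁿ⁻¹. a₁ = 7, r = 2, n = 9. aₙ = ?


aₙ = a₁·r^(n-1)
= 7×2^8
= 7×256
= 1792

a_9 = 1792


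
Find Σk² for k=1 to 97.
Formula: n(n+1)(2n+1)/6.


n = 97
n(n+1)(2n+1)/6 = 97×98×195/6
= 1853670/6 = 308945

Σk² = 308945


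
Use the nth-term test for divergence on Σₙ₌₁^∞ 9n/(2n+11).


lim(n→∞) 9n/(2n+11) = 9/2 = 9/2  (divide numerator and denominator by n)
lim aₙ = 9/2 ≠ 0 → series DIVERGES

Diverges (lim aₙ = 9/2 ≠ 0)


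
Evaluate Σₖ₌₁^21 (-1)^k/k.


S = -1 + 1/2 - 1/3 + 1/4 - 1/5 + 1/6 - 1/7 + 1/8 ± ...
= -0.7164
(Full series converges to -ln(2) ≈ -0.6931)

S_21 = -0.7164


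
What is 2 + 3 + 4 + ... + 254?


Σₖ₌2^254 k = Σₖ₌₁^254 k − Σₖ₌₁^1 k
= 254·255/2 − 1·2/2
= 32385 − 1 = 32384

Σk = 32384


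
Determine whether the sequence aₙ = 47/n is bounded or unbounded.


a₁ = 47, a₂ = 47/2, a₃ = 47/3, ...
0 < aₙ ≤ 47 for all n ≥ 1
Lower bound: 0, Upper bound: 47
The sequence IS bounded

Bounded (0 < aₙ ≤ 47)


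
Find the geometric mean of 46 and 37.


GM = √(46×37) = √1702 = 41.2553

GM = 41.2553


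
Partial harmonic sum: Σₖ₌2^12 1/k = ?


Σₖ₌2^12 1/k = 1/2 + 1/3 + 1/4 + ... + 1/12
= 58301/27720
≈ 2.1032

Sum = 58301/27720 ≈ 2.1032


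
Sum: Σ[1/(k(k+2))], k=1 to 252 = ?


1/(k(k+2)) = (1/2)·(1/k - 1/(k+2)) (partial fractions)
Telescoping: Σ = (1/2)·(1 + 1/2 - 1/253 - 1/254) = 47943/64262

Sum = 47943/64262


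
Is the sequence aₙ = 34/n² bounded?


a₁ = 34, a₂ = 34/4, a₃ = 34/9, ...
0 < aₙ ≤ 34 for all n ≥ 1
The sequence IS bounded

Bounded (0 < aₙ ≤ 34)


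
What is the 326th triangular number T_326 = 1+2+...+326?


n(n+1)/2 = 326×327/2 = 106602/2 = 53301

Σk = 53301


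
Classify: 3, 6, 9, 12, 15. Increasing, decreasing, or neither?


Differences: 3, 3, 3, 3
All differences > 0 → strictly INCREASING

Monotonically increasing


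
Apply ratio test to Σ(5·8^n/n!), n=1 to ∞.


aₙ = 5·8^n/n!
a_{n+1}/aₙ = 8^(n+1)/(n+1)! × n!/8^n  (constant 5 cancels)
= 8/(n+1)
L = lim(n→∞) 8/(n+1) = 0
L < 1 → series CONVERGES

Converges (ratio test: L = 0 < 1)


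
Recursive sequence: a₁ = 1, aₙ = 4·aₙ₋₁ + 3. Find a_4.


Computing step by step:
a_1 = 1
a_2 = 7
a_3 = 31
a_4 = 127


a_4 = 127


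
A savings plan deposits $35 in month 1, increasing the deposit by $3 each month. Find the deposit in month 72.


aₙ = a₁ + (n-1)d
= 35 + (72-1)×3
= 35 + 213
= 248

a_72 = 248


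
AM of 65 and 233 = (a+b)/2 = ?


AM = (65 + 233)/2 = 298/2 = 149

AM = 149


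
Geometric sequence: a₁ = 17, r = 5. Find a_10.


aₙ = a₁·r^(n-1)
= 17×5^9
= 17×1953125
= 33203125

a_10 = 33203125


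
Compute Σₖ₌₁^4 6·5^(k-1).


Sₙ = 6×(5^4 - 1)/(5 - 1)
= 6×(625 - 1)/4
= 6×624/4
= 936

S_4 = 936


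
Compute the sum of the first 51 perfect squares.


n = 51
n(n+1)(2n+1)/6 = 51×52×103/6
= 273156/6 = 45526

Σk² = 45526


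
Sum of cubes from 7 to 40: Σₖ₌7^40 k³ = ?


Σₖ₌7^40 k³ = [40·41/2]² − [6·7/2]²
= 672400 − 441 = 671959

Σk³ = 671959


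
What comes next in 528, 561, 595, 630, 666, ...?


Pattern: triangular numbers: n(n+1)/2
Terms: 528, 561, 595, 630, 666
Next term = 703

Next term = 703


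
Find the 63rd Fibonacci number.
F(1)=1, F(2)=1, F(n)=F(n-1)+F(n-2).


Fibonacci sequence: 1, 1, 2, 3, 5, 8, 13, 21, 34, 55, 89, ...
F(63) = 6557470319842

F(63) = 6557470319842


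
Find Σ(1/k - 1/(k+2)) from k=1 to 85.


Telescoping with gap 2: two head and two tail terms survive.
= (1 + 1/2) - (1/86 + 1/87)
= 3/2 - 1/86 - 1/87 = 5525/3741

Sum = 5525/3741


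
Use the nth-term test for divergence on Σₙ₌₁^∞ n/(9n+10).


lim(n→∞) n/(9n+10) = 1/9 = 1/9  (divide numerator and denominator by n)
lim aₙ = 1/9 ≠ 0 → series DIVERGES

Diverges (lim aₙ = 1/9 ≠ 0)


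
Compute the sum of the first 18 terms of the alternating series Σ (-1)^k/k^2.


S = -1 + 1/4 - 1/9 + 1/16 - 1/25 + 1/36 - 1/49 + 1/64 ± ...
= -0.821
(Full series converges to -π²/12 ≈ -0.8225)

S_18 = -0.821


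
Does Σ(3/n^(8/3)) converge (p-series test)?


p-series test: Σ c/n^p converges if p > 1, diverges if p ≤ 1 (constant c > 0 doesn't affect convergence).
p = 8/3
8/3 > 1 → CONVERGES

Converges (p = 8/3 > 1)


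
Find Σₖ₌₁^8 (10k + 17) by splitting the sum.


Σ(10k+17) = 10·Σk + 17·n
= 10·36 + 17·8
= 360 + 136 = 496

Σ = 496


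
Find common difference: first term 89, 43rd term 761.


d = (aₙ - a₁)/(n-1)
= (761 - 89)/(43-1)
= 672/42 = 16

d = 16


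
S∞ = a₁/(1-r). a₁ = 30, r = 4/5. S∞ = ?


S∞ = a₁/(1-r) = 30/(1 - 4/5)
= 30/(1/5)
= 150

S∞ = 150


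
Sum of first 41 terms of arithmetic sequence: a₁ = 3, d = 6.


aₙ = 3 + (41-1)×6 = 243
Sₙ = n(a₁+aₙ)/2 = 41×(3+243)/2
= 41×246/2 = 5043

S_41 = 5043


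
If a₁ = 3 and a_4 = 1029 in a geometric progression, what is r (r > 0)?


r^(n-1) = aₙ/a₁
r^3 = 1029/3 = 343
r = 343^(1/3)
= 7

r = 7


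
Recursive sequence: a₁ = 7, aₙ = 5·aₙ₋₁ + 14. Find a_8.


Computing step by step:
a_1 = 7
a_2 = 49
a_3 = 259
a_4 = 1309
a_5 = 6559
a_6 = 32809
a_7 = 164059
a_8 = 820309


a_8 = 820309


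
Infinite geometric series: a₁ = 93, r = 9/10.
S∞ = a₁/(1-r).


S∞ = a₁/(1-r) = 93/(1 - 9/10)
= 93/(1/10)
= 930

S∞ = 930


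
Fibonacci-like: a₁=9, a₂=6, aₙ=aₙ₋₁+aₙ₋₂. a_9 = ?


Computing iteratively: 9, 6, 15, 21, 36, 57, 93, 150, 243
a_9 = 243

a_9 = 243


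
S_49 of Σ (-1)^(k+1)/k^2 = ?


S = 1 - 1/4 + 1/9 - 1/16 + 1/25 - 1/36 + 1/49 - 1/64 ± ...
= 0.8227
(Full series converges to +π²/12 ≈ +0.8225)

S_49 = 0.8227


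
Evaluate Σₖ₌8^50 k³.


Σₖ₌8^50 k³ = [50·51/2]² − [7·8/2]²
= 1625625 − 784 = 1624841

Σk³ = 1624841


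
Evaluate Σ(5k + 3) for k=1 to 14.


Σ(5k+3) = 5·Σk + 3·n
= 5·105 + 3·14
= 525 + 42 = 567

Σ = 567


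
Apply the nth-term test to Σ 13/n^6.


lim(n→∞) 13/n^6 = 0
lim aₙ = 0 → nth-term test is INCONCLUSIVE
(Need other tests; this is actually a convergent p-series with p=6 > 1)

Inconclusive (lim aₙ = 0; need another test)


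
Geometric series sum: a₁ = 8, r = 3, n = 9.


Sₙ = 8×(3^9 - 1)/(3 - 1)
= 8×(19683 - 1)/2
= 8×19682/2
= 78728

S_9 = 78728


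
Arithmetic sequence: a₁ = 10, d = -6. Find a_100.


aₙ = a₁ + (n-1)d
= 10 + (100-1)×-6
= 10 - 594
= -584

a_100 = -584


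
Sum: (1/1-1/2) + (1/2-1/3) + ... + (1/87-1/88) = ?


Telescoping: adjacent terms cancel.
= 1/1 - 1/88
= 1 - 1/88 = 87/88

Sum = 87/88


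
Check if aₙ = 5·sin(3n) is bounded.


For all n, -1 ≤ sin(3n) ≤ 1, so -5 ≤ 5·sin(3n) ≤ 5
Lower bound: -5, Upper bound: 5
The sequence IS bounded

Bounded (-5 ≤ aₙ ≤ 5)


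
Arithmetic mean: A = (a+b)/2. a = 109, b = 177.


AM = (109 + 177)/2 = 286/2 = 143

AM = 143


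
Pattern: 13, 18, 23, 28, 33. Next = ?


Pattern: arithmetic (d=5)
Terms: 13, 18, 23, 28, 33
Next term = 38

Next term = 38


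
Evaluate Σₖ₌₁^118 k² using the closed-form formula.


n = 118
n(n+1)(2n+1)/6 = 118×119×237/6
= 3327954/6 = 554659

Σk² = 554659


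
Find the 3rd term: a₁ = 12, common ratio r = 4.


aₙ = a₁·r^(n-1)
= 12×4^2
= 12×16
= 192

a_3 = 192


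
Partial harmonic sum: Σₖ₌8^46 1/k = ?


Σₖ₌8^46 1/k = 1/8 + 1/9 + 1/10 + ... + 1/46
= 17179728443100968869/9419588158802421600
≈ 1.8238

Sum = 17179728443100968869/9419588158802421600 ≈ 1.8238


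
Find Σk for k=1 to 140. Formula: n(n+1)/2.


n(n+1)/2 = 140×141/2 = 19740/2 = 9870

Σk = 9870


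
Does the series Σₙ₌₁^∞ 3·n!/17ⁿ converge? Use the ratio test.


aₙ = 3·n!/17^n
a_{n+1}/aₙ = (n+1)!/17^(n+1) × 17^n/n!  (constant 3 cancels)
= (n+1)/17
L = lim(n→∞) (n+1)/17 = ∞
L > 1 → series DIVERGES

Diverges (ratio test: L = ∞ > 1)


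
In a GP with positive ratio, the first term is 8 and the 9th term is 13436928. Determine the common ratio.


r^(n-1) = aₙ/a₁
r^8 = 13436928/8 = 1679616
r = 1679616^(1/8)
= ±6; taking r > 0 gives r = 6

r = 6


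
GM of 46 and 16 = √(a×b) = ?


GM = √(46×16) = √736 = 27.1293

GM = 27.1293


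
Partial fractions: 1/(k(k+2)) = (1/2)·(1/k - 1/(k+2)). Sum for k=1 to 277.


1/(k(k+2)) = (1/2)·(1/k - 1/(k+2)) (partial fractions)
Telescoping: Σ = (1/2)·(1 + 1/2 - 1/278 - 1/279) = 57893/77562

Sum = 57893/77562


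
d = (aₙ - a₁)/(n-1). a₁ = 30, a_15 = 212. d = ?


d = (aₙ - a₁)/(n-1)
= (212 - 30)/(15-1)
= 182/14 = 13

d = 13


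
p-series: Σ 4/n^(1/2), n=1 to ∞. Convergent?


p-series test: Σ c/n^p converges if p > 1, diverges if p ≤ 1 (constant c > 0 doesn't affect convergence).
p = 1/2
1/2 ≤ 1 → DIVERGES

Diverges (p = 1/2 ≤ 1)


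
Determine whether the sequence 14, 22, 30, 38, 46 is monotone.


Differences: 8, 8, 8, 8
All differences > 0 → strictly INCREASING

Monotonically increasing


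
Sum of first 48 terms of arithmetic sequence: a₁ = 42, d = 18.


aₙ = 42 + (48-1)×18 = 888
Sₙ = n(a₁+aₙ)/2 = 48×(42+888)/2
= 48×930/2 = 22320

S_48 = 22320


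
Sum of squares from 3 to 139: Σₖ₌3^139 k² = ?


Σₖ₌3^139 k² = Σₖ₌₁^139 k² − Σₖ₌₁^2 k²
= 139·140·279/6 − 2·3·5/6
= 904890 − 5 = 904885

Σk² = 904885


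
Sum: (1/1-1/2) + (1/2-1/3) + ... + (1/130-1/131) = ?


Telescoping: adjacent terms cancel.
= 1/1 - 1/131
= 1 - 1/131 = 130/131

Sum = 130/131


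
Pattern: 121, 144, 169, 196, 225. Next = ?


Pattern: perfect squares: n²
Terms: 121, 144, 169, 196, 225
Next term = 256

Next term = 256


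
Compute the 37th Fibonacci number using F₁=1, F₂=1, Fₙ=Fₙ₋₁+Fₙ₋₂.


Fibonacci sequence: 1, 1, 2, 3, 5, 8, 13, 21, 34, 55, 89, ...
F(37) = 24157817

F(37) = 24157817


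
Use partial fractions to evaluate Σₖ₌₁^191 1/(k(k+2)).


1/(k(k+2)) = (1/2)·(1/k - 1/(k+2)) (partial fractions)
Telescoping: Σ = (1/2)·(1 + 1/2 - 1/192 - 1/193) = 55199/74112

Sum = 55199/74112


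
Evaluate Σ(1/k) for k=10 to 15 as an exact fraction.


Σₖ₌10^15 1/k = 1/10 + 1/11 + 1/12 + 1/13 + 1/14 + 1/15
= 1959/4004
≈ 0.4893

Sum = 1959/4004 ≈ 0.4893


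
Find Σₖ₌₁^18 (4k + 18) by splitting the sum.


Σ(4k+18) = 4·Σk + 18·n
= 4·171 + 18·18
= 684 + 324 = 1008

Σ = 1008


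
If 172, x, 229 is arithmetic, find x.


AM = (172 + 229)/2 = 401/2 = 200.5

AM = 200.5


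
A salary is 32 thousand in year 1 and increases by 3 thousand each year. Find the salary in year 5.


aₙ = a₁ + (n-1)d
= 32 + (5-1)×3
= 32 + 12
= 44

a_5 = 44


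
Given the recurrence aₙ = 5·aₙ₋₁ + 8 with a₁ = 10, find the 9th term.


Computing step by step:
a_1 = 10
a_2 = 58
a_3 = 298
a_4 = 1498
a_5 = 7498
a_6 = 37498
a_7 = 187498
a_8 = 937498
a_9 = 4687498


a_9 = 4687498


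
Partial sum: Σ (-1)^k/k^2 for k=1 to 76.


S = -1 + 1/4 - 1/9 + 1/16 - 1/25 + 1/36 - 1/49 + 1/64 ± ...
= -0.8224
(Full series converges to -π²/12 ≈ -0.8225)

S_76 = -0.8224


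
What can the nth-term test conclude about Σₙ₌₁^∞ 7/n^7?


lim(n→∞) 7/n^7 = 0
lim aₙ = 0 → nth-term test is INCONCLUSIVE
(Need other tests; this is actually a convergent p-series with p=7 > 1)

Inconclusive (lim aₙ = 0; need another test)


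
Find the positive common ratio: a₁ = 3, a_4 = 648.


r^(n-1) = aₙ/a₁
r^3 = 648/3 = 216
r = 216^(1/3)
= 6

r = 6


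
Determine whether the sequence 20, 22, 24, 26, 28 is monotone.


Differences: 2, 2, 2, 2
All differences > 0 → strictly INCREASING

Monotonically increasing


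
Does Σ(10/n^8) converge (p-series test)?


p-series test: Σ c/n^p converges if p > 1, diverges if p ≤ 1 (constant c > 0 doesn't affect convergence).
p = 8
8 > 1 → CONVERGES

Converges (p = 8 > 1)


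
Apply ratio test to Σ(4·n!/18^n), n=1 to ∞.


aₙ = 4·n!/18^n
a_{n+1}/aₙ = (n+1)!/18^(n+1) × 18^n/n!  (constant 4 cancels)
= (n+1)/18
L = lim(n→∞) (n+1)/18 = ∞
L > 1 → series DIVERGES

Diverges (ratio test: L = ∞ > 1)


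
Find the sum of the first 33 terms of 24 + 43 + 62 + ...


aₙ = 24 + (33-1)×19 = 632
Sₙ = n(a₁+aₙ)/2 = 33×(24+632)/2
= 33×656/2 = 10824

S_33 = 10824


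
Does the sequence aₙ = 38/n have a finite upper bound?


a₁ = 38, a₂ = 38/2, a₃ = 38/3, ...
0 < aₙ ≤ 38 for all n ≥ 1
Lower bound: 0, Upper bound: 38
The sequence IS bounded

Bounded (0 < aₙ ≤ 38)


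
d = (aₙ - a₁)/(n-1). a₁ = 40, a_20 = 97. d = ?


d = (aₙ - a₁)/(n-1)
= (97 - 40)/(20-1)
= 57/19 = 3

d = 3


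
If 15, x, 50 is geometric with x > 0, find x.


GM = √(15×50) = √750 = 27.3861

GM = 27.3861


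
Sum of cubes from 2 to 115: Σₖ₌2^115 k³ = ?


Σₖ₌2^115 k³ = [115·116/2]² − [1·2/2]²
= 44488900 − 1 = 44488899

Σk³ = 44488899


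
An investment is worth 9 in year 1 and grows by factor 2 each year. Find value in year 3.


aₙ = a₁·r^(n-1)
= 9×2^2
= 9×4
= 36

a_3 = 36


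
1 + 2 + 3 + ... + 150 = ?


n(n+1)/2 = 150×151/2 = 22650/2 = 11325

Σk = 11325


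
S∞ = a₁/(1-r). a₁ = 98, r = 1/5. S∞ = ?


S∞ = a₁/(1-r) = 98/(1 - 1/5)
= 98/(4/5)
= 245/2

S∞ = 245/2


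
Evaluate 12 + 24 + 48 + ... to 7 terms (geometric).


Sₙ = 12×(2^7 - 1)/(2 - 1)
= 12×(128 - 1)/1
= 12×127/1
= 1524

S_7 = 1524


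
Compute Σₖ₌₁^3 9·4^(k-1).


Sₙ = 9×(4^3 - 1)/(4 - 1)
= 9×(64 - 1)/3
= 9×63/3
= 189

S_3 = 189
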